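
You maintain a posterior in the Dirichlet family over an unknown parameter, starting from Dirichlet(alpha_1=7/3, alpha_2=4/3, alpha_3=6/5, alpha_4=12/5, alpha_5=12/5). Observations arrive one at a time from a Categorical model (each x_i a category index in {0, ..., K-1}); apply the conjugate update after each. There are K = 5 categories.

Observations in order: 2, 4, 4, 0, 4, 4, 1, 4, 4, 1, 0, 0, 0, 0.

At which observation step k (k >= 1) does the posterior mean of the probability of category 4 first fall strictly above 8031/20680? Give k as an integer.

obs 1: x=2 → posterior Dirichlet(7/3, 4/3, 11/5, 12/5, 12/5)
obs 2: x=4 → posterior Dirichlet(7/3, 4/3, 11/5, 12/5, 17/5)
obs 3: x=4 → posterior Dirichlet(7/3, 4/3, 11/5, 12/5, 22/5)
obs 4: x=0 → posterior Dirichlet(10/3, 4/3, 11/5, 12/5, 22/5)
obs 5: x=4 → posterior Dirichlet(10/3, 4/3, 11/5, 12/5, 27/5)
obs 6: x=4 → posterior Dirichlet(10/3, 4/3, 11/5, 12/5, 32/5)
obs 7: x=1 → posterior Dirichlet(10/3, 7/3, 11/5, 12/5, 32/5)
obs 8: x=4 → posterior Dirichlet(10/3, 7/3, 11/5, 12/5, 37/5)
obs 9: x=4 → posterior Dirichlet(10/3, 7/3, 11/5, 12/5, 42/5)
obs 10: x=1 → posterior Dirichlet(10/3, 10/3, 11/5, 12/5, 42/5)
obs 11: x=0 → posterior Dirichlet(13/3, 10/3, 11/5, 12/5, 42/5)
obs 12: x=0 → posterior Dirichlet(16/3, 10/3, 11/5, 12/5, 42/5)
obs 13: x=0 → posterior Dirichlet(19/3, 10/3, 11/5, 12/5, 42/5)
obs 14: x=0 → posterior Dirichlet(22/3, 10/3, 11/5, 12/5, 42/5)

k = 6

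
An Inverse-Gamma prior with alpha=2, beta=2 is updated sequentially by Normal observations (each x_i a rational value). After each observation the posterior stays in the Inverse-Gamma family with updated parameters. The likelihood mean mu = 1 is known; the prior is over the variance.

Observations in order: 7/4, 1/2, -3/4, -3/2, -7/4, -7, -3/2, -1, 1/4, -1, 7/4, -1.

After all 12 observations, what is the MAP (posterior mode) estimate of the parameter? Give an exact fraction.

1681/288

obs 1: x=7/4 → posterior Inverse-Gamma(5/2, 73/32)
obs 2: x=1/2 → posterior Inverse-Gamma(3, 77/32)
obs 3: x=-3/4 → posterior Inverse-Gamma(7/2, 63/16)
obs 4: x=-3/2 → posterior Inverse-Gamma(4, 113/16)
obs 5: x=-7/4 → posterior Inverse-Gamma(9/2, 347/32)
obs 6: x=-7 → posterior Inverse-Gamma(5, 1371/32)
obs 7: x=-3/2 → posterior Inverse-Gamma(11/2, 1471/32)
obs 8: x=-1 → posterior Inverse-Gamma(6, 1535/32)
obs 9: x=1/4 → posterior Inverse-Gamma(13/2, 193/4)
obs 10: x=-1 → posterior Inverse-Gamma(7, 201/4)
obs 11: x=7/4 → posterior Inverse-Gamma(15/2, 1617/32)
obs 12: x=-1 → posterior Inverse-Gamma(8, 1681/32)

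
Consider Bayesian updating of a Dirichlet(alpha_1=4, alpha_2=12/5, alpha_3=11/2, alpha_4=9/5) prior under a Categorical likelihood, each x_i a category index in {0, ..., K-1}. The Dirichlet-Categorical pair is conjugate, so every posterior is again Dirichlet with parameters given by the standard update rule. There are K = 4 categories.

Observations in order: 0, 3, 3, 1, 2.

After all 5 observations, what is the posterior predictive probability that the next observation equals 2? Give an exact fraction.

obs 1: x=0 → posterior Dirichlet(5, 12/5, 11/2, 9/5)
obs 2: x=3 → posterior Dirichlet(5, 12/5, 11/2, 14/5)
obs 3: x=3 → posterior Dirichlet(5, 12/5, 11/2, 19/5)
obs 4: x=1 → posterior Dirichlet(5, 17/5, 11/2, 19/5)
obs 5: x=2 → posterior Dirichlet(5, 17/5, 13/2, 19/5)

65/187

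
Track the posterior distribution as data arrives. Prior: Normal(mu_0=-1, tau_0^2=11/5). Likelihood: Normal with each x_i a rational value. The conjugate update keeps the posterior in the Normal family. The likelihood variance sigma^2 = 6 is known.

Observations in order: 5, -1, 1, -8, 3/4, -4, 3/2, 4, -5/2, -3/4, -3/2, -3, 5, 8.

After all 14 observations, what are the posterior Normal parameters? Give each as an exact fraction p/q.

mu_0=39/368, tau_0^2=33/92

obs 1: x=5 → posterior Normal(25/41, 66/41)
obs 2: x=-1 → posterior Normal(7/26, 33/26)
obs 3: x=1 → posterior Normal(25/63, 22/21)
obs 4: x=-8 → posterior Normal(-63/74, 33/37)
obs 5: x=3/4 → posterior Normal(-219/340, 66/85)
obs 6: x=-4 → posterior Normal(-395/384, 11/16)
obs 7: x=3/2 → posterior Normal(-329/428, 66/107)
obs 8: x=4 → posterior Normal(-153/472, 33/59)
obs 9: x=-5/2 → posterior Normal(-263/516, 22/43)
obs 10: x=-3/4 → posterior Normal(-37/70, 33/70)
obs 11: x=-3/2 → posterior Normal(-181/302, 66/151)
obs 12: x=-3 → posterior Normal(-247/324, 11/27)
obs 13: x=5 → posterior Normal(-137/346, 66/173)
obs 14: x=8 → posterior Normal(39/368, 33/92)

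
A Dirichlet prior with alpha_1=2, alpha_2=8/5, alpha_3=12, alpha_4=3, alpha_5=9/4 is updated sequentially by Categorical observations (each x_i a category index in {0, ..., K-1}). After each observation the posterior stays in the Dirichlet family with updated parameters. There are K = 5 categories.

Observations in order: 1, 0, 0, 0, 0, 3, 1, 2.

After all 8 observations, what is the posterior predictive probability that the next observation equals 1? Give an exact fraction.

72/577

obs 1: x=1 → posterior Dirichlet(2, 13/5, 12, 3, 9/4)
obs 2: x=0 → posterior Dirichlet(3, 13/5, 12, 3, 9/4)
obs 3: x=0 → posterior Dirichlet(4, 13/5, 12, 3, 9/4)
obs 4: x=0 → posterior Dirichlet(5, 13/5, 12, 3, 9/4)
obs 5: x=0 → posterior Dirichlet(6, 13/5, 12, 3, 9/4)
obs 6: x=3 → posterior Dirichlet(6, 13/5, 12, 4, 9/4)
obs 7: x=1 → posterior Dirichlet(6, 18/5, 12, 4, 9/4)
obs 8: x=2 → posterior Dirichlet(6, 18/5, 13, 4, 9/4)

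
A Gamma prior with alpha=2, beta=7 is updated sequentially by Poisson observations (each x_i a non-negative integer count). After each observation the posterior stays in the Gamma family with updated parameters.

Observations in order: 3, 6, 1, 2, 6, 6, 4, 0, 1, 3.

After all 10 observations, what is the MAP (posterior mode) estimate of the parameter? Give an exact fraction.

obs 1: x=3 → posterior Gamma(5, 8)
obs 2: x=6 → posterior Gamma(11, 9)
obs 3: x=1 → posterior Gamma(12, 10)
obs 4: x=2 → posterior Gamma(14, 11)
obs 5: x=6 → posterior Gamma(20, 12)
obs 6: x=6 → posterior Gamma(26, 13)
obs 7: x=4 → posterior Gamma(30, 14)
obs 8: x=0 → posterior Gamma(30, 15)
obs 9: x=1 → posterior Gamma(31, 16)
obs 10: x=3 → posterior Gamma(34, 17)

33/17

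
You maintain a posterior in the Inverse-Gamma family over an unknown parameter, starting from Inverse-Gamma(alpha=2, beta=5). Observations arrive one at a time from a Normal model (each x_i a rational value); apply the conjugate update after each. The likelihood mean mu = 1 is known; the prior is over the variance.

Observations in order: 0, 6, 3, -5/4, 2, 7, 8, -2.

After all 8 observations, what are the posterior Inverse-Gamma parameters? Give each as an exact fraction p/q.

obs 1: x=0 → posterior Inverse-Gamma(5/2, 11/2)
obs 2: x=6 → posterior Inverse-Gamma(3, 18)
obs 3: x=3 → posterior Inverse-Gamma(7/2, 20)
obs 4: x=-5/4 → posterior Inverse-Gamma(4, 721/32)
obs 5: x=2 → posterior Inverse-Gamma(9/2, 737/32)
obs 6: x=7 → posterior Inverse-Gamma(5, 1313/32)
obs 7: x=8 → posterior Inverse-Gamma(11/2, 2097/32)
obs 8: x=-2 → posterior Inverse-Gamma(6, 2241/32)

alpha=6, beta=2241/32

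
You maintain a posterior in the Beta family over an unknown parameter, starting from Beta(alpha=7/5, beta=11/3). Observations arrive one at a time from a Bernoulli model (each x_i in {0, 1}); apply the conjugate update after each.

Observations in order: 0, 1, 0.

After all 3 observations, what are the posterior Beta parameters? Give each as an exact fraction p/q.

obs 1: x=0 → posterior Beta(7/5, 14/3)
obs 2: x=1 → posterior Beta(12/5, 14/3)
obs 3: x=0 → posterior Beta(12/5, 17/3)

alpha=12/5, beta=17/3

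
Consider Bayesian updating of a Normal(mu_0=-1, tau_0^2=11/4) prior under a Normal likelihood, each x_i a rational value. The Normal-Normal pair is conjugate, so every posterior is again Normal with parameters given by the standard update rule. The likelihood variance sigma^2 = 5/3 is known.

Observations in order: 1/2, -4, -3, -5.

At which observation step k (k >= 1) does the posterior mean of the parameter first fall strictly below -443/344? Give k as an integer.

obs 1: x=1/2 → posterior Normal(-7/106, 55/53)
obs 2: x=-4 → posterior Normal(-271/172, 55/86)
obs 3: x=-3 → posterior Normal(-67/34, 55/119)
obs 4: x=-5 → posterior Normal(-799/304, 55/152)

k = 2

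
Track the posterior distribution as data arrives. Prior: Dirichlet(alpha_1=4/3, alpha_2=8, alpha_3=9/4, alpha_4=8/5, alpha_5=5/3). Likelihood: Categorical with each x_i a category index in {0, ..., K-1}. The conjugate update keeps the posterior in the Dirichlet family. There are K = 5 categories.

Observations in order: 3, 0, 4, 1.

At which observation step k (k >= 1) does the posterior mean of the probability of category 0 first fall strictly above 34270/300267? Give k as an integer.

obs 1: x=3 → posterior Dirichlet(4/3, 8, 9/4, 13/5, 5/3)
obs 2: x=0 → posterior Dirichlet(7/3, 8, 9/4, 13/5, 5/3)
obs 3: x=4 → posterior Dirichlet(7/3, 8, 9/4, 13/5, 8/3)
obs 4: x=1 → posterior Dirichlet(7/3, 9, 9/4, 13/5, 8/3)

k = 2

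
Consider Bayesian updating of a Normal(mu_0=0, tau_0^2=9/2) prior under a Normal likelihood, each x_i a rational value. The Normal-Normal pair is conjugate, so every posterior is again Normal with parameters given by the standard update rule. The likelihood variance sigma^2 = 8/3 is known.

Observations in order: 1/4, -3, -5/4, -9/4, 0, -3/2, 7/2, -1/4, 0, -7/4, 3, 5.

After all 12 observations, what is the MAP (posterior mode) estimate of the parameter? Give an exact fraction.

189/1360

obs 1: x=1/4 → posterior Normal(27/172, 72/43)
obs 2: x=-3 → posterior Normal(-297/280, 36/35)
obs 3: x=-5/4 → posterior Normal(-108/97, 72/97)
obs 4: x=-9/4 → posterior Normal(-675/496, 18/31)
obs 5: x=0 → posterior Normal(-675/604, 72/151)
obs 6: x=-3/2 → posterior Normal(-837/712, 36/89)
obs 7: x=7/2 → posterior Normal(-459/820, 72/205)
obs 8: x=-1/4 → posterior Normal(-243/464, 9/29)
obs 9: x=0 → posterior Normal(-243/518, 72/259)
obs 10: x=-7/4 → posterior Normal(-675/1144, 36/143)
obs 11: x=3 → posterior Normal(-351/1252, 72/313)
obs 12: x=5 → posterior Normal(189/1360, 18/85)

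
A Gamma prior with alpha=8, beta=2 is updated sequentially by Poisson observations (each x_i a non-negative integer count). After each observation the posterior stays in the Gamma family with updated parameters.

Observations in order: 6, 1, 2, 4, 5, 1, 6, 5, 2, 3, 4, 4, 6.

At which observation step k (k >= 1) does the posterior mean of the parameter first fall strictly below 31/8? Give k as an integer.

obs 1: x=6 → posterior Gamma(14, 3)
obs 2: x=1 → posterior Gamma(15, 4)
obs 3: x=2 → posterior Gamma(17, 5)
obs 4: x=4 → posterior Gamma(21, 6)
obs 5: x=5 → posterior Gamma(26, 7)
obs 6: x=1 → posterior Gamma(27, 8)
obs 7: x=6 → posterior Gamma(33, 9)
obs 8: x=5 → posterior Gamma(38, 10)
obs 9: x=2 → posterior Gamma(40, 11)
obs 10: x=3 → posterior Gamma(43, 12)
obs 11: x=4 → posterior Gamma(47, 13)
obs 12: x=4 → posterior Gamma(51, 14)
obs 13: x=6 → posterior Gamma(57, 15)

k = 2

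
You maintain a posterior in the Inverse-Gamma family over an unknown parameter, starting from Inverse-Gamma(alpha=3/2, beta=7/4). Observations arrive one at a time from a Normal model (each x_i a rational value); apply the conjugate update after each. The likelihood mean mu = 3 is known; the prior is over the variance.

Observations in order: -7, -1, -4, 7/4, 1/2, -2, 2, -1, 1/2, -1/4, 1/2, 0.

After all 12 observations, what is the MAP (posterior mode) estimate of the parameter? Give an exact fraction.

2003/136

obs 1: x=-7 → posterior Inverse-Gamma(2, 207/4)
obs 2: x=-1 → posterior Inverse-Gamma(5/2, 239/4)
obs 3: x=-4 → posterior Inverse-Gamma(3, 337/4)
obs 4: x=7/4 → posterior Inverse-Gamma(7/2, 2721/32)
obs 5: x=1/2 → posterior Inverse-Gamma(4, 2821/32)
obs 6: x=-2 → posterior Inverse-Gamma(9/2, 3221/32)
obs 7: x=2 → posterior Inverse-Gamma(5, 3237/32)
obs 8: x=-1 → posterior Inverse-Gamma(11/2, 3493/32)
obs 9: x=1/2 → posterior Inverse-Gamma(6, 3593/32)
obs 10: x=-1/4 → posterior Inverse-Gamma(13/2, 1881/16)
obs 11: x=1/2 → posterior Inverse-Gamma(7, 1931/16)
obs 12: x=0 → posterior Inverse-Gamma(15/2, 2003/16)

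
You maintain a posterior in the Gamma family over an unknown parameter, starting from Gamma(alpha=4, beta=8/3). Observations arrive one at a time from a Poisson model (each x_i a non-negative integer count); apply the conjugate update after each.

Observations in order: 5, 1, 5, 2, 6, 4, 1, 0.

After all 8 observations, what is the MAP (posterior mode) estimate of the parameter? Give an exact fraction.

81/32

obs 1: x=5 → posterior Gamma(9, 11/3)
obs 2: x=1 → posterior Gamma(10, 14/3)
obs 3: x=5 → posterior Gamma(15, 17/3)
obs 4: x=2 → posterior Gamma(17, 20/3)
obs 5: x=6 → posterior Gamma(23, 23/3)
obs 6: x=4 → posterior Gamma(27, 26/3)
obs 7: x=1 → posterior Gamma(28, 29/3)
obs 8: x=0 → posterior Gamma(28, 32/3)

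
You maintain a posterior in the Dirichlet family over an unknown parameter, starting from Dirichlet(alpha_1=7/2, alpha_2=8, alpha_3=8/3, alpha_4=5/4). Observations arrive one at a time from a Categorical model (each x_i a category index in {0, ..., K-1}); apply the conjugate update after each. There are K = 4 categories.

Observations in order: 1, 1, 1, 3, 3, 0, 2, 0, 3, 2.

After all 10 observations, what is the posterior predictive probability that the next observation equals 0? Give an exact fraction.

obs 1: x=1 → posterior Dirichlet(7/2, 9, 8/3, 5/4)
obs 2: x=1 → posterior Dirichlet(7/2, 10, 8/3, 5/4)
obs 3: x=1 → posterior Dirichlet(7/2, 11, 8/3, 5/4)
obs 4: x=3 → posterior Dirichlet(7/2, 11, 8/3, 9/4)
obs 5: x=3 → posterior Dirichlet(7/2, 11, 8/3, 13/4)
obs 6: x=0 → posterior Dirichlet(9/2, 11, 8/3, 13/4)
obs 7: x=2 → posterior Dirichlet(9/2, 11, 11/3, 13/4)
obs 8: x=0 → posterior Dirichlet(11/2, 11, 11/3, 13/4)
obs 9: x=3 → posterior Dirichlet(11/2, 11, 11/3, 17/4)
obs 10: x=2 → posterior Dirichlet(11/2, 11, 14/3, 17/4)

66/305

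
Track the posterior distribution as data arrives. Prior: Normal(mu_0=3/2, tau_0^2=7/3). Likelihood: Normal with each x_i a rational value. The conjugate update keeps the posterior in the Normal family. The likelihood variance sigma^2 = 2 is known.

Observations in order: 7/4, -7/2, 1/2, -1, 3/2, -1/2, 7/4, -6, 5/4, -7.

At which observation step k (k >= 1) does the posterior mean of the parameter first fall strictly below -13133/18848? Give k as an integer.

obs 1: x=7/4 → posterior Normal(85/52, 14/13)
obs 2: x=-7/2 → posterior Normal(-13/80, 7/10)
obs 3: x=1/2 → posterior Normal(1/108, 14/27)
obs 4: x=-1 → posterior Normal(-27/136, 7/17)
obs 5: x=3/2 → posterior Normal(15/164, 14/41)
obs 6: x=-1/2 → posterior Normal(1/192, 7/24)
obs 7: x=7/4 → posterior Normal(5/22, 14/55)
obs 8: x=-6 → posterior Normal(-59/124, 7/31)
obs 9: x=5/4 → posterior Normal(-83/276, 14/69)
obs 10: x=-7 → posterior Normal(-279/304, 7/38)

k = 10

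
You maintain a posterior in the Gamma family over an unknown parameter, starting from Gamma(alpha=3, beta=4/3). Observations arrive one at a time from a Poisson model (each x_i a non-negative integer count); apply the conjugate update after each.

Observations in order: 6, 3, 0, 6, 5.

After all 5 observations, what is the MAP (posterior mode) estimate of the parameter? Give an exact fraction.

obs 1: x=6 → posterior Gamma(9, 7/3)
obs 2: x=3 → posterior Gamma(12, 10/3)
obs 3: x=0 → posterior Gamma(12, 13/3)
obs 4: x=6 → posterior Gamma(18, 16/3)
obs 5: x=5 → posterior Gamma(23, 19/3)

66/19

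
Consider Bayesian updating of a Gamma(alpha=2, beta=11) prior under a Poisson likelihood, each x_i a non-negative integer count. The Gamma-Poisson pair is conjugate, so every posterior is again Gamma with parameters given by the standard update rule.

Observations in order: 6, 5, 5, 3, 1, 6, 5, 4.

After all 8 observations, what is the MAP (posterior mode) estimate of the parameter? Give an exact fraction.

36/19

obs 1: x=6 → posterior Gamma(8, 12)
obs 2: x=5 → posterior Gamma(13, 13)
obs 3: x=5 → posterior Gamma(18, 14)
obs 4: x=3 → posterior Gamma(21, 15)
obs 5: x=1 → posterior Gamma(22, 16)
obs 6: x=6 → posterior Gamma(28, 17)
obs 7: x=5 → posterior Gamma(33, 18)
obs 8: x=4 → posterior Gamma(37, 19)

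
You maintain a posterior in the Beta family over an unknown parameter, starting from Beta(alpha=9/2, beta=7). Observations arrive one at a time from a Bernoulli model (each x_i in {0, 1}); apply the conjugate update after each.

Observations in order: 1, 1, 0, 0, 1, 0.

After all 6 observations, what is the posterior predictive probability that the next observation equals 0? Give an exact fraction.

4/7

obs 1: x=1 → posterior Beta(11/2, 7)
obs 2: x=1 → posterior Beta(13/2, 7)
obs 3: x=0 → posterior Beta(13/2, 8)
obs 4: x=0 → posterior Beta(13/2, 9)
obs 5: x=1 → posterior Beta(15/2, 9)
obs 6: x=0 → posterior Beta(15/2, 10)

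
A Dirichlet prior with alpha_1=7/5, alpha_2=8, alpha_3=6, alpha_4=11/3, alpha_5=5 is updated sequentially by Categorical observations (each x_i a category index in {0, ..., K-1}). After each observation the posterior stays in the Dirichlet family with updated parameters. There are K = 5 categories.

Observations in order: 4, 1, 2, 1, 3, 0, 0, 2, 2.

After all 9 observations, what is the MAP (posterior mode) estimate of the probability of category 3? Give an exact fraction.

obs 1: x=4 → posterior Dirichlet(7/5, 8, 6, 11/3, 6)
obs 2: x=1 → posterior Dirichlet(7/5, 9, 6, 11/3, 6)
obs 3: x=2 → posterior Dirichlet(7/5, 9, 7, 11/3, 6)
obs 4: x=1 → posterior Dirichlet(7/5, 10, 7, 11/3, 6)
obs 5: x=3 → posterior Dirichlet(7/5, 10, 7, 14/3, 6)
obs 6: x=0 → posterior Dirichlet(12/5, 10, 7, 14/3, 6)
obs 7: x=0 → posterior Dirichlet(17/5, 10, 7, 14/3, 6)
obs 8: x=2 → posterior Dirichlet(17/5, 10, 8, 14/3, 6)
obs 9: x=2 → posterior Dirichlet(17/5, 10, 9, 14/3, 6)

55/421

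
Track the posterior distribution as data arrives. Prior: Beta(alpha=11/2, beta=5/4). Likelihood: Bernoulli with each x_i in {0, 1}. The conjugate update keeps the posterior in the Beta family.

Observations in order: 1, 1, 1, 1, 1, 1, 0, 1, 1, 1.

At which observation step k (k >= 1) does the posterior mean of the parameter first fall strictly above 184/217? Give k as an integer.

k = 2

obs 1: x=1 → posterior Beta(13/2, 5/4)
obs 2: x=1 → posterior Beta(15/2, 5/4)
obs 3: x=1 → posterior Beta(17/2, 5/4)
obs 4: x=1 → posterior Beta(19/2, 5/4)
obs 5: x=1 → posterior Beta(21/2, 5/4)
obs 6: x=1 → posterior Beta(23/2, 5/4)
obs 7: x=0 → posterior Beta(23/2, 9/4)
obs 8: x=1 → posterior Beta(25/2, 9/4)
obs 9: x=1 → posterior Beta(27/2, 9/4)
obs 10: x=1 → posterior Beta(29/2, 9/4)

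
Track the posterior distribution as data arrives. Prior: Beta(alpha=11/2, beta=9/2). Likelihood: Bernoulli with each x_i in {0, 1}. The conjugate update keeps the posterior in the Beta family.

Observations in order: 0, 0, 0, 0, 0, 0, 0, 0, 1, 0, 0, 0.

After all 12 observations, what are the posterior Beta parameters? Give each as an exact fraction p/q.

obs 1: x=0 → posterior Beta(11/2, 11/2)
obs 2: x=0 → posterior Beta(11/2, 13/2)
obs 3: x=0 → posterior Beta(11/2, 15/2)
obs 4: x=0 → posterior Beta(11/2, 17/2)
obs 5: x=0 → posterior Beta(11/2, 19/2)
obs 6: x=0 → posterior Beta(11/2, 21/2)
obs 7: x=0 → posterior Beta(11/2, 23/2)
obs 8: x=0 → posterior Beta(11/2, 25/2)
obs 9: x=1 → posterior Beta(13/2, 25/2)
obs 10: x=0 → posterior Beta(13/2, 27/2)
obs 11: x=0 → posterior Beta(13/2, 29/2)
obs 12: x=0 → posterior Beta(13/2, 31/2)

alpha=13/2, beta=31/2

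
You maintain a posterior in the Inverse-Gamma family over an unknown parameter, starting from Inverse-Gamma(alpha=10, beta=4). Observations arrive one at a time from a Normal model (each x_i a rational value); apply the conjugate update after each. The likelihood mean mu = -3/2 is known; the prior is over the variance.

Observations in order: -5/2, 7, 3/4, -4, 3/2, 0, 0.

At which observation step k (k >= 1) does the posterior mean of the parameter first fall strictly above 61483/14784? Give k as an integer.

k = 4

obs 1: x=-5/2 → posterior Inverse-Gamma(21/2, 9/2)
obs 2: x=7 → posterior Inverse-Gamma(11, 325/8)
obs 3: x=3/4 → posterior Inverse-Gamma(23/2, 1381/32)
obs 4: x=-4 → posterior Inverse-Gamma(12, 1481/32)
obs 5: x=3/2 → posterior Inverse-Gamma(25/2, 1625/32)
obs 6: x=0 → posterior Inverse-Gamma(13, 1661/32)
obs 7: x=0 → posterior Inverse-Gamma(27/2, 1697/32)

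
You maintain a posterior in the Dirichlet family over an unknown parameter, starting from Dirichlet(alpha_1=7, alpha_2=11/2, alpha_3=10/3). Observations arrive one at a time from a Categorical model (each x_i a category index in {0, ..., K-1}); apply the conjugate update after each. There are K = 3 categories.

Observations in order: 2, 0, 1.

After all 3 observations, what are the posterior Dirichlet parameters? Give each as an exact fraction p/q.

obs 1: x=2 → posterior Dirichlet(7, 11/2, 13/3)
obs 2: x=0 → posterior Dirichlet(8, 11/2, 13/3)
obs 3: x=1 → posterior Dirichlet(8, 13/2, 13/3)

alpha_1=8, alpha_2=13/2, alpha_3=13/3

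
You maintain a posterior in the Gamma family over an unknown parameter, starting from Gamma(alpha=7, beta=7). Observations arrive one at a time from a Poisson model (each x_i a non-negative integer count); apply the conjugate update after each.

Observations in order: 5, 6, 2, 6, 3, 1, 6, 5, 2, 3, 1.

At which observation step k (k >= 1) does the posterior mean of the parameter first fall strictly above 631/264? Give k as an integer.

obs 1: x=5 → posterior Gamma(12, 8)
obs 2: x=6 → posterior Gamma(18, 9)
obs 3: x=2 → posterior Gamma(20, 10)
obs 4: x=6 → posterior Gamma(26, 11)
obs 5: x=3 → posterior Gamma(29, 12)
obs 6: x=1 → posterior Gamma(30, 13)
obs 7: x=6 → posterior Gamma(36, 14)
obs 8: x=5 → posterior Gamma(41, 15)
obs 9: x=2 → posterior Gamma(43, 16)
obs 10: x=3 → posterior Gamma(46, 17)
obs 11: x=1 → posterior Gamma(47, 18)

k = 5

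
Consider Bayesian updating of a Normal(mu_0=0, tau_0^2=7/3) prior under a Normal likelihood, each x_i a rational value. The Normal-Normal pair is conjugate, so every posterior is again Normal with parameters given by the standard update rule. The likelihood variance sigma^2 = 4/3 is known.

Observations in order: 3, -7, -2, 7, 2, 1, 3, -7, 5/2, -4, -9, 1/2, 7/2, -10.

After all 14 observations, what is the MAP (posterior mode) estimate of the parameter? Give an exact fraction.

obs 1: x=3 → posterior Normal(21/11, 28/33)
obs 2: x=-7 → posterior Normal(-14/9, 14/27)
obs 3: x=-2 → posterior Normal(-42/25, 28/75)
obs 4: x=7 → posterior Normal(7/32, 7/24)
obs 5: x=2 → posterior Normal(7/13, 28/117)
obs 6: x=1 → posterior Normal(14/23, 14/69)
obs 7: x=3 → posterior Normal(49/53, 28/159)
obs 8: x=-7 → posterior Normal(0, 7/45)
obs 9: x=5/2 → posterior Normal(35/134, 28/201)
obs 10: x=-4 → posterior Normal(-21/148, 14/111)
obs 11: x=-9 → posterior Normal(-49/54, 28/243)
obs 12: x=1/2 → posterior Normal(-35/44, 7/66)
obs 13: x=7/2 → posterior Normal(-91/190, 28/285)
obs 14: x=-10 → posterior Normal(-77/68, 14/153)

-77/68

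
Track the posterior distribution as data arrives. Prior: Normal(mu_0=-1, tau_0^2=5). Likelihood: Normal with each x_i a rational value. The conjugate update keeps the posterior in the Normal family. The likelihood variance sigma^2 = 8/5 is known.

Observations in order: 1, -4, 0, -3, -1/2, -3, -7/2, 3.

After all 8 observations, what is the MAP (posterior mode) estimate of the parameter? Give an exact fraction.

obs 1: x=1 → posterior Normal(17/33, 40/33)
obs 2: x=-4 → posterior Normal(-83/58, 20/29)
obs 3: x=0 → posterior Normal(-1, 40/83)
obs 4: x=-3 → posterior Normal(-79/54, 10/27)
obs 5: x=-1/2 → posterior Normal(-341/266, 40/133)
obs 6: x=-3 → posterior Normal(-491/316, 20/79)
obs 7: x=-7/2 → posterior Normal(-111/61, 40/183)
obs 8: x=3 → posterior Normal(-129/104, 5/26)

-129/104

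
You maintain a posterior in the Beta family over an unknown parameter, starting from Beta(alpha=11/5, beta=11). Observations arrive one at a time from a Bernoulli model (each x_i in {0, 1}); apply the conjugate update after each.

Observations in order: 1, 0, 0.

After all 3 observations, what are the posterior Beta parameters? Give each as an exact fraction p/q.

obs 1: x=1 → posterior Beta(16/5, 11)
obs 2: x=0 → posterior Beta(16/5, 12)
obs 3: x=0 → posterior Beta(16/5, 13)

alpha=16/5, beta=13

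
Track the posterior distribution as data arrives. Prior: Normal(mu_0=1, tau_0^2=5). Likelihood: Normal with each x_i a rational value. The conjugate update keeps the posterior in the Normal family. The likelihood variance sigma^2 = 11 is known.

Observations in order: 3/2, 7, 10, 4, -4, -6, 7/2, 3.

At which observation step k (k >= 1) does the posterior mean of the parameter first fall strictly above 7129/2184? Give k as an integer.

k = 3

obs 1: x=3/2 → posterior Normal(37/32, 55/16)
obs 2: x=7 → posterior Normal(107/42, 55/21)
obs 3: x=10 → posterior Normal(207/52, 55/26)
obs 4: x=4 → posterior Normal(247/62, 55/31)
obs 5: x=-4 → posterior Normal(23/8, 55/36)
obs 6: x=-6 → posterior Normal(147/82, 55/41)
obs 7: x=7/2 → posterior Normal(91/46, 55/46)
obs 8: x=3 → posterior Normal(106/51, 55/51)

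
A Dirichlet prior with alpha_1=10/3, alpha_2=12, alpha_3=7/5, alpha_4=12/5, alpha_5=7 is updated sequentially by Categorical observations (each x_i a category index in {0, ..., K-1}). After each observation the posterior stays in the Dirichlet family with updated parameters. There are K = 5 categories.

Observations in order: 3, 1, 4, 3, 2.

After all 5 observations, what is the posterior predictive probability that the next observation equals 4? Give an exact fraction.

120/467

obs 1: x=3 → posterior Dirichlet(10/3, 12, 7/5, 17/5, 7)
obs 2: x=1 → posterior Dirichlet(10/3, 13, 7/5, 17/5, 7)
obs 3: x=4 → posterior Dirichlet(10/3, 13, 7/5, 17/5, 8)
obs 4: x=3 → posterior Dirichlet(10/3, 13, 7/5, 22/5, 8)
obs 5: x=2 → posterior Dirichlet(10/3, 13, 12/5, 22/5, 8)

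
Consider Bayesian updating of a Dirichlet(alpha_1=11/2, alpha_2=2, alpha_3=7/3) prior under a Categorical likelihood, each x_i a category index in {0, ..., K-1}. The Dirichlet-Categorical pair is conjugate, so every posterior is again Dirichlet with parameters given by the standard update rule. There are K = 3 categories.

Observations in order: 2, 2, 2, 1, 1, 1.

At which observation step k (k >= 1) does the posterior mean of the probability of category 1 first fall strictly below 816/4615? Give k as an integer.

k = 2

obs 1: x=2 → posterior Dirichlet(11/2, 2, 10/3)
obs 2: x=2 → posterior Dirichlet(11/2, 2, 13/3)
obs 3: x=2 → posterior Dirichlet(11/2, 2, 16/3)
obs 4: x=1 → posterior Dirichlet(11/2, 3, 16/3)
obs 5: x=1 → posterior Dirichlet(11/2, 4, 16/3)
obs 6: x=1 → posterior Dirichlet(11/2, 5, 16/3)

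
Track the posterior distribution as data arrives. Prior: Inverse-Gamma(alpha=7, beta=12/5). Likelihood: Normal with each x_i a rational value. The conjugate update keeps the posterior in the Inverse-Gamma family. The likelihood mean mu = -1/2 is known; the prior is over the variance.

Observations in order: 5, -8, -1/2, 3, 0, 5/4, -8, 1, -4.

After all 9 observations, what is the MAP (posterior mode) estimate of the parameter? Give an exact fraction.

14209/2000

obs 1: x=5 → posterior Inverse-Gamma(15/2, 701/40)
obs 2: x=-8 → posterior Inverse-Gamma(8, 913/20)
obs 3: x=-1/2 → posterior Inverse-Gamma(17/2, 913/20)
obs 4: x=3 → posterior Inverse-Gamma(9, 2071/40)
obs 5: x=0 → posterior Inverse-Gamma(19/2, 519/10)
obs 6: x=5/4 → posterior Inverse-Gamma(10, 8549/160)
obs 7: x=-8 → posterior Inverse-Gamma(21/2, 13049/160)
obs 8: x=1 → posterior Inverse-Gamma(11, 13229/160)
obs 9: x=-4 → posterior Inverse-Gamma(23/2, 14209/160)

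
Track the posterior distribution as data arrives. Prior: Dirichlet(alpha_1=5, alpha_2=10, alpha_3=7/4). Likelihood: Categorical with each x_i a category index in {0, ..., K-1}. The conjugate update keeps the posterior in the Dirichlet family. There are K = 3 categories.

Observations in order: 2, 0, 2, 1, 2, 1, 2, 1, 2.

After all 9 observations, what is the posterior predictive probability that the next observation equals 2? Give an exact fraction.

27/103

obs 1: x=2 → posterior Dirichlet(5, 10, 11/4)
obs 2: x=0 → posterior Dirichlet(6, 10, 11/4)
obs 3: x=2 → posterior Dirichlet(6, 10, 15/4)
obs 4: x=1 → posterior Dirichlet(6, 11, 15/4)
obs 5: x=2 → posterior Dirichlet(6, 11, 19/4)
obs 6: x=1 → posterior Dirichlet(6, 12, 19/4)
obs 7: x=2 → posterior Dirichlet(6, 12, 23/4)
obs 8: x=1 → posterior Dirichlet(6, 13, 23/4)
obs 9: x=2 → posterior Dirichlet(6, 13, 27/4)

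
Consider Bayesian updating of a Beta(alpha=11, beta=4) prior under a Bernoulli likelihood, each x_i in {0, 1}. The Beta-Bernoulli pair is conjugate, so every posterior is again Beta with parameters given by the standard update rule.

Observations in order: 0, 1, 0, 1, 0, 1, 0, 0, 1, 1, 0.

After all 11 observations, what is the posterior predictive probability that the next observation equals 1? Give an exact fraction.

8/13

obs 1: x=0 → posterior Beta(11, 5)
obs 2: x=1 → posterior Beta(12, 5)
obs 3: x=0 → posterior Beta(12, 6)
obs 4: x=1 → posterior Beta(13, 6)
obs 5: x=0 → posterior Beta(13, 7)
obs 6: x=1 → posterior Beta(14, 7)
obs 7: x=0 → posterior Beta(14, 8)
obs 8: x=0 → posterior Beta(14, 9)
obs 9: x=1 → posterior Beta(15, 9)
obs 10: x=1 → posterior Beta(16, 9)
obs 11: x=0 → posterior Beta(16, 10)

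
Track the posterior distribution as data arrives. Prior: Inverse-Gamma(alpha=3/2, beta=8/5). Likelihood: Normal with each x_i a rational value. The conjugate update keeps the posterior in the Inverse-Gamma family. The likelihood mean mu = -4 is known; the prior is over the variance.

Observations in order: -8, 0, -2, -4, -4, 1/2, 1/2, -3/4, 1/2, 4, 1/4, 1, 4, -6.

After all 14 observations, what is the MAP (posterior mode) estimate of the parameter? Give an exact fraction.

obs 1: x=-8 → posterior Inverse-Gamma(2, 48/5)
obs 2: x=0 → posterior Inverse-Gamma(5/2, 88/5)
obs 3: x=-2 → posterior Inverse-Gamma(3, 98/5)
obs 4: x=-4 → posterior Inverse-Gamma(7/2, 98/5)
obs 5: x=-4 → posterior Inverse-Gamma(4, 98/5)
obs 6: x=1/2 → posterior Inverse-Gamma(9/2, 1189/40)
obs 7: x=1/2 → posterior Inverse-Gamma(5, 797/20)
obs 8: x=-3/4 → posterior Inverse-Gamma(11/2, 7221/160)
obs 9: x=1/2 → posterior Inverse-Gamma(6, 8841/160)
obs 10: x=4 → posterior Inverse-Gamma(13/2, 13961/160)
obs 11: x=1/4 → posterior Inverse-Gamma(7, 7703/80)
obs 12: x=1 → posterior Inverse-Gamma(15/2, 8703/80)
obs 13: x=4 → posterior Inverse-Gamma(8, 11263/80)
obs 14: x=-6 → posterior Inverse-Gamma(17/2, 11423/80)

11423/760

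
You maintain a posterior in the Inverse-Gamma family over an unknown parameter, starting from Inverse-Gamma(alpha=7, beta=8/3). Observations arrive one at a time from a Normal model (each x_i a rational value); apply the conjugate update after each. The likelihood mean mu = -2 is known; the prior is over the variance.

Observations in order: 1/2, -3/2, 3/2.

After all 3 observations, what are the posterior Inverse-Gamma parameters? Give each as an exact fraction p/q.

alpha=17/2, beta=289/24

obs 1: x=1/2 → posterior Inverse-Gamma(15/2, 139/24)
obs 2: x=-3/2 → posterior Inverse-Gamma(8, 71/12)
obs 3: x=3/2 → posterior Inverse-Gamma(17/2, 289/24)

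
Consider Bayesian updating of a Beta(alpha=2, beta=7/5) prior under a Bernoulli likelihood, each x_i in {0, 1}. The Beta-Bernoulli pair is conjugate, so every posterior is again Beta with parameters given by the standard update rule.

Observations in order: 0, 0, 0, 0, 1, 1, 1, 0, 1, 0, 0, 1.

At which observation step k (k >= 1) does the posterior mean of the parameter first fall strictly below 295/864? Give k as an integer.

obs 1: x=0 → posterior Beta(2, 12/5)
obs 2: x=0 → posterior Beta(2, 17/5)
obs 3: x=0 → posterior Beta(2, 22/5)
obs 4: x=0 → posterior Beta(2, 27/5)
obs 5: x=1 → posterior Beta(3, 27/5)
obs 6: x=1 → posterior Beta(4, 27/5)
obs 7: x=1 → posterior Beta(5, 27/5)
obs 8: x=0 → posterior Beta(5, 32/5)
obs 9: x=1 → posterior Beta(6, 32/5)
obs 10: x=0 → posterior Beta(6, 37/5)
obs 11: x=0 → posterior Beta(6, 42/5)
obs 12: x=1 → posterior Beta(7, 42/5)

k = 3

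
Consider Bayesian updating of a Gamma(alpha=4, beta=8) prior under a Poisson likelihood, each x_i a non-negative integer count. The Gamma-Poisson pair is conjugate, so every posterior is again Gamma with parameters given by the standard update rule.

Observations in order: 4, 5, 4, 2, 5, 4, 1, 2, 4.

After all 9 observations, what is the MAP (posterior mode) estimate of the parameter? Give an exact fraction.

2

obs 1: x=4 → posterior Gamma(8, 9)
obs 2: x=5 → posterior Gamma(13, 10)
obs 3: x=4 → posterior Gamma(17, 11)
obs 4: x=2 → posterior Gamma(19, 12)
obs 5: x=5 → posterior Gamma(24, 13)
obs 6: x=4 → posterior Gamma(28, 14)
obs 7: x=1 → posterior Gamma(29, 15)
obs 8: x=2 → posterior Gamma(31, 16)
obs 9: x=4 → posterior Gamma(35, 17)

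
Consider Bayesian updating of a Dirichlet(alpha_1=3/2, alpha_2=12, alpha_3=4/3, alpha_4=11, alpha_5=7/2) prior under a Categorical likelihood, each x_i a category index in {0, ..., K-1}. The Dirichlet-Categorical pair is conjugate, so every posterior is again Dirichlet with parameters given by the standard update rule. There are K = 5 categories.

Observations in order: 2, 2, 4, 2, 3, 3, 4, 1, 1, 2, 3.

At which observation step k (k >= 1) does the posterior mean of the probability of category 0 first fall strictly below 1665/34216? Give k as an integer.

k = 2

obs 1: x=2 → posterior Dirichlet(3/2, 12, 7/3, 11, 7/2)
obs 2: x=2 → posterior Dirichlet(3/2, 12, 10/3, 11, 7/2)
obs 3: x=4 → posterior Dirichlet(3/2, 12, 10/3, 11, 9/2)
obs 4: x=2 → posterior Dirichlet(3/2, 12, 13/3, 11, 9/2)
obs 5: x=3 → posterior Dirichlet(3/2, 12, 13/3, 12, 9/2)
obs 6: x=3 → posterior Dirichlet(3/2, 12, 13/3, 13, 9/2)
obs 7: x=4 → posterior Dirichlet(3/2, 12, 13/3, 13, 11/2)
obs 8: x=1 → posterior Dirichlet(3/2, 13, 13/3, 13, 11/2)
obs 9: x=1 → posterior Dirichlet(3/2, 14, 13/3, 13, 11/2)
obs 10: x=2 → posterior Dirichlet(3/2, 14, 16/3, 13, 11/2)
obs 11: x=3 → posterior Dirichlet(3/2, 14, 16/3, 14, 11/2)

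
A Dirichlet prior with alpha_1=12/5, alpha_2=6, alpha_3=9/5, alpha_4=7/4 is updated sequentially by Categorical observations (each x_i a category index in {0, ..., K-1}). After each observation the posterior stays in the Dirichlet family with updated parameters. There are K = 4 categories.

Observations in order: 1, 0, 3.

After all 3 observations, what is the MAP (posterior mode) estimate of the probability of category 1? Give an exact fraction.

40/73

obs 1: x=1 → posterior Dirichlet(12/5, 7, 9/5, 7/4)
obs 2: x=0 → posterior Dirichlet(17/5, 7, 9/5, 7/4)
obs 3: x=3 → posterior Dirichlet(17/5, 7, 9/5, 11/4)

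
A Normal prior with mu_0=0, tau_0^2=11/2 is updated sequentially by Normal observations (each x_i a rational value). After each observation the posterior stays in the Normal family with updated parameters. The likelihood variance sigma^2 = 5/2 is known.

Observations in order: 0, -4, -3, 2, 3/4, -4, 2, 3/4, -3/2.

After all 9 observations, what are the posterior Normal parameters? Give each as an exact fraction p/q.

mu_0=-77/104, tau_0^2=55/208

obs 1: x=0 → posterior Normal(0, 55/32)
obs 2: x=-4 → posterior Normal(-44/27, 55/54)
obs 3: x=-3 → posterior Normal(-77/38, 55/76)
obs 4: x=2 → posterior Normal(-55/49, 55/98)
obs 5: x=3/4 → posterior Normal(-187/240, 11/24)
obs 6: x=-4 → posterior Normal(-363/284, 55/142)
obs 7: x=2 → posterior Normal(-275/328, 55/164)
obs 8: x=3/4 → posterior Normal(-121/186, 55/186)
obs 9: x=-3/2 → posterior Normal(-77/104, 55/208)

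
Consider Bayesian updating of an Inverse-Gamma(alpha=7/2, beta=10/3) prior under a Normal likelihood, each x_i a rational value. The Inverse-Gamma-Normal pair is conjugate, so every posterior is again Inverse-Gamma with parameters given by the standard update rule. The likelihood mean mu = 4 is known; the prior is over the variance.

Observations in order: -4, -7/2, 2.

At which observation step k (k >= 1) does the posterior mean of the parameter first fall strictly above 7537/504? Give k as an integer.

k = 2

obs 1: x=-4 → posterior Inverse-Gamma(4, 106/3)
obs 2: x=-7/2 → posterior Inverse-Gamma(9/2, 1523/24)
obs 3: x=2 → posterior Inverse-Gamma(5, 1571/24)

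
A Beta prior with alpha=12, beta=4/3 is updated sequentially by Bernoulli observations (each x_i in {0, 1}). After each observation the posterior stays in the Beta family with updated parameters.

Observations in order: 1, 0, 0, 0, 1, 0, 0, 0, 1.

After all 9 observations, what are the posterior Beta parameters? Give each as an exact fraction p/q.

obs 1: x=1 → posterior Beta(13, 4/3)
obs 2: x=0 → posterior Beta(13, 7/3)
obs 3: x=0 → posterior Beta(13, 10/3)
obs 4: x=0 → posterior Beta(13, 13/3)
obs 5: x=1 → posterior Beta(14, 13/3)
obs 6: x=0 → posterior Beta(14, 16/3)
obs 7: x=0 → posterior Beta(14, 19/3)
obs 8: x=0 → posterior Beta(14, 22/3)
obs 9: x=1 → posterior Beta(15, 22/3)

alpha=15, beta=22/3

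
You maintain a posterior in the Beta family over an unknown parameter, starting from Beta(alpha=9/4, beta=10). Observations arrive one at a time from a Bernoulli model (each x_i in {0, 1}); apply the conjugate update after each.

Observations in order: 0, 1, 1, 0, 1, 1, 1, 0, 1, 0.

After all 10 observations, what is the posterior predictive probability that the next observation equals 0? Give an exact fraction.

56/89

obs 1: x=0 → posterior Beta(9/4, 11)
obs 2: x=1 → posterior Beta(13/4, 11)
obs 3: x=1 → posterior Beta(17/4, 11)
obs 4: x=0 → posterior Beta(17/4, 12)
obs 5: x=1 → posterior Beta(21/4, 12)
obs 6: x=1 → posterior Beta(25/4, 12)
obs 7: x=1 → posterior Beta(29/4, 12)
obs 8: x=0 → posterior Beta(29/4, 13)
obs 9: x=1 → posterior Beta(33/4, 13)
obs 10: x=0 → posterior Beta(33/4, 14)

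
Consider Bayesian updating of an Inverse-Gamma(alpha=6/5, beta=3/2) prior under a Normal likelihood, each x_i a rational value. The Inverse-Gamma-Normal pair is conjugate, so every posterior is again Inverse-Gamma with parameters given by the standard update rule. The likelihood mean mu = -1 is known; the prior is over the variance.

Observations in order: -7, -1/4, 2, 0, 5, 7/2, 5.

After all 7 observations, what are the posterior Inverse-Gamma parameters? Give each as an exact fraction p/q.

obs 1: x=-7 → posterior Inverse-Gamma(17/10, 39/2)
obs 2: x=-1/4 → posterior Inverse-Gamma(11/5, 633/32)
obs 3: x=2 → posterior Inverse-Gamma(27/10, 777/32)
obs 4: x=0 → posterior Inverse-Gamma(16/5, 793/32)
obs 5: x=5 → posterior Inverse-Gamma(37/10, 1369/32)
obs 6: x=7/2 → posterior Inverse-Gamma(21/5, 1693/32)
obs 7: x=5 → posterior Inverse-Gamma(47/10, 2269/32)

alpha=47/10, beta=2269/32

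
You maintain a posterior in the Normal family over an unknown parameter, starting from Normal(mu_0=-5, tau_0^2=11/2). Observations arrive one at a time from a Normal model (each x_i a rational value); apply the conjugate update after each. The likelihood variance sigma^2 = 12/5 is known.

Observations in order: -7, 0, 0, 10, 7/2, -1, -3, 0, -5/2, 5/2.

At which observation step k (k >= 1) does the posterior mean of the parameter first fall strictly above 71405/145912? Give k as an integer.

k = 5

obs 1: x=-7 → posterior Normal(-505/79, 132/79)
obs 2: x=0 → posterior Normal(-505/134, 66/67)
obs 3: x=0 → posterior Normal(-505/189, 44/63)
obs 4: x=10 → posterior Normal(45/244, 33/61)
obs 5: x=7/2 → posterior Normal(475/598, 132/299)
obs 6: x=-1 → posterior Normal(365/708, 22/59)
obs 7: x=-3 → posterior Normal(35/818, 132/409)
obs 8: x=0 → posterior Normal(35/928, 33/116)
obs 9: x=-5/2 → posterior Normal(-40/173, 44/173)
obs 10: x=5/2 → posterior Normal(5/164, 66/287)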